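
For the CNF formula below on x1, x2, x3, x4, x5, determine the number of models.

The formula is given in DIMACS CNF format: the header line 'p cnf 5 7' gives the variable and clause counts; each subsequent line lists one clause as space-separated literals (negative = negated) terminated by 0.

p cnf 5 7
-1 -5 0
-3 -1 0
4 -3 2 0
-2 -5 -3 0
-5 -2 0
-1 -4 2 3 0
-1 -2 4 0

12

There are 2^5 = 32 truth assignments over (x1, x2, x3, x4, x5).
Split on x4. With x4 = True, the clauses containing x4 are satisfied and ¬x4 drops from the rest; 7 of the 2^4 = 16 assignments to the other variables satisfy what remains.
With x4 = False, by the same count on the reduced clause set, 5 assignments work.
(One model: x1=F, x2=F, x3=F, x4=F, x5=F.)
Total: 7 + 5 = 12.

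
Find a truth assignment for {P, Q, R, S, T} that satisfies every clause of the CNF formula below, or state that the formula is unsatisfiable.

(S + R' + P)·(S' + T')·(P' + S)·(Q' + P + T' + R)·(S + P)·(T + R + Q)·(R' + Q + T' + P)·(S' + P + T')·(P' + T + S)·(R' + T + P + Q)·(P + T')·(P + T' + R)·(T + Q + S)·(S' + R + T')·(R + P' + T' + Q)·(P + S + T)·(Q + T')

P=1,  Q=1,  R=1,  S=1,  T=0

Suppose S = 1.
(T') alone gives T = 0.
Suppose R = 1.
Suppose P = 1.
All clauses hold; Q can take either value.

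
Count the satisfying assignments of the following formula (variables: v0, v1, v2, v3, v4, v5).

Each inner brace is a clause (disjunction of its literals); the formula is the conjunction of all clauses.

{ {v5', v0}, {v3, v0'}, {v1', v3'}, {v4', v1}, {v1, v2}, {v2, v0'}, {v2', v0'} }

There are 2^6 = 64 truth assignments over (v0, v1, v2, v3, v4, v5).
Split on v5. With v5 = 1, the clauses containing v5 are satisfied and v5' drops from the rest; 0 of the 2^5 = 32 assignments to the other variables satisfy what remains.
With v5 = 0, by the same count on the reduced clause set, 6 assignments work.
(One model: v0=F, v1=F, v2=T, v3=F, v4=F, v5=F.)
Total: 0 + 6 = 6.

6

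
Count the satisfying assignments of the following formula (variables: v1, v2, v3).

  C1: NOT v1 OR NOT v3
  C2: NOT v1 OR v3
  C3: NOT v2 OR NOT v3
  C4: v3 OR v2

There are 2^3 = 8 truth assignments over (v1, v2, v3).
Check each against the 4 clauses (columns in the order v1, v2, v3):
  F F F  ✗ fails (v3 OR v2)
  F F T  ✓ satisfies all
  F T F  ✓ satisfies all
  F T T  ✗ fails (NOT v2 OR NOT v3)
  T F F  ✗ fails (NOT v1 OR v3)
  T F T  ✗ fails (NOT v1 OR NOT v3)
  T T F  ✗ fails (NOT v1 OR v3)
  T T T  ✗ fails (NOT v1 OR NOT v3)
2 of the 8 rows are models.

2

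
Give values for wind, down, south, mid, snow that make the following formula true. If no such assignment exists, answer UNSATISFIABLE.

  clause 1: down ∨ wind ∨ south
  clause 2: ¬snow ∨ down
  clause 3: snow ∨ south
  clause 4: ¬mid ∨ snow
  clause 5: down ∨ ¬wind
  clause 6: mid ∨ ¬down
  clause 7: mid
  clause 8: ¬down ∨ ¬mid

UNSATISFIABLE

Unit clause (mid) forces mid = True.
Unit clause (snow) forces snow = True.
Unit clause (down) forces down = True.
But (¬down) is also a unit clause — contradiction.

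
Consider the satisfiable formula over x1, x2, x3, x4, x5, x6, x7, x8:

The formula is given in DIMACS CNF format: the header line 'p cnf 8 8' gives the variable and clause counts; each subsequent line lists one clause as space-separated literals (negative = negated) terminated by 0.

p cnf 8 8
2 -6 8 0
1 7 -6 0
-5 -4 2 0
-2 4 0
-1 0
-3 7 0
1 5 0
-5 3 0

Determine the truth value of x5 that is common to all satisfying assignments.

True

Suppose x5 = False.
Unit clause (¬x1) forces x1 = False.
But (x1) is also a unit clause — contradiction.
So every satisfying assignment has x5 = True.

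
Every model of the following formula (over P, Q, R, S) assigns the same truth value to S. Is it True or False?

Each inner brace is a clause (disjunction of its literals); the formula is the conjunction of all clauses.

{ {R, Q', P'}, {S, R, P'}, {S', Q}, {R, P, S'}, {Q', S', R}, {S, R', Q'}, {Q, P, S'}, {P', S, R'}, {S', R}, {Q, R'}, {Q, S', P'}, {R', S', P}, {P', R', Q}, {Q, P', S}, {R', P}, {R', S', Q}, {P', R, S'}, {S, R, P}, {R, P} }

Suppose S = 0.
Case R = 1:
Unit clause (Q') forces Q = 0.
Now (Q) is unsatisfied and unit — conflict.
So R must be the other value — set R = 0.
Unit clause (P') forces P = 0.
Now (P) is unsatisfied and unit — conflict.
Both values of R lead to a conflict.
So every satisfying assignment has S = True.

True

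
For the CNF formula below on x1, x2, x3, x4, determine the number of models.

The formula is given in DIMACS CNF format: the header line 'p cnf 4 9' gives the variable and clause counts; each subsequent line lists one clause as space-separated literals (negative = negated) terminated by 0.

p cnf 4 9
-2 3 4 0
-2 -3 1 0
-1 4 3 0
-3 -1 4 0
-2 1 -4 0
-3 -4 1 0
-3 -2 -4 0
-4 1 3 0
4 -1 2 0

There are 2^4 = 16 truth assignments over (x1, x2, x3, x4).
Check each against the 9 clauses (columns in the order x1, x2, x3, x4):
  F F F F  ✓ satisfies all
  F F F T  ✗ fails (¬x4 ∨ x1 ∨ x3)
  F F T F  ✓ satisfies all
  F F T T  ✗ fails (¬x3 ∨ ¬x4 ∨ x1)
  F T F F  ✗ fails (¬x2 ∨ x3 ∨ x4)
  F T F T  ✗ fails (¬x2 ∨ x1 ∨ ¬x4)
  F T T F  ✗ fails (¬x2 ∨ ¬x3 ∨ x1)
  F T T T  ✗ fails (¬x2 ∨ ¬x3 ∨ x1)
  T F F F  ✗ fails (¬x1 ∨ x4 ∨ x3)
  T F F T  ✓ satisfies all
  T F T F  ✗ fails (¬x3 ∨ ¬x1 ∨ x4)
  T F T T  ✓ satisfies all
  T T F F  ✗ fails (¬x2 ∨ x3 ∨ x4)
  T T F T  ✓ satisfies all
  T T T F  ✗ fails (¬x3 ∨ ¬x1 ∨ x4)
  T T T T  ✗ fails (¬x3 ∨ ¬x2 ∨ ¬x4)
5 of the 16 rows are models.

5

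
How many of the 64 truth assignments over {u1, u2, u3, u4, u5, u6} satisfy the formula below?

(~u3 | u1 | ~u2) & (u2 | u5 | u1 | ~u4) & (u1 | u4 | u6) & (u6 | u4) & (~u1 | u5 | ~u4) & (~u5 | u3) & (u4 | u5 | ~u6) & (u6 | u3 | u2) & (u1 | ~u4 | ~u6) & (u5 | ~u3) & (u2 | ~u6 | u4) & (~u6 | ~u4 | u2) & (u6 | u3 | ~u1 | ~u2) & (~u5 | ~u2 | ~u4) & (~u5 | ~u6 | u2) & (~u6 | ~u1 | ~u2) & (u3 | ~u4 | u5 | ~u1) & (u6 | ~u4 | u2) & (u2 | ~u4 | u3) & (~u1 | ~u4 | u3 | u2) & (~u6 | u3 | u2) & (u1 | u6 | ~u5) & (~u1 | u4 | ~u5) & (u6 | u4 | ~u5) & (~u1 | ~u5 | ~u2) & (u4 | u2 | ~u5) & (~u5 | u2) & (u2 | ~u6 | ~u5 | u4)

There are 2^6 = 64 truth assignments over (u1, u2, u3, u4, u5, u6).
Split on u4. With u4 = 1, the clauses containing u4 are satisfied and ~u4 drops from the rest; 1 of the 2^5 = 32 assignments to the other variables satisfy what remains.
With u4 = 0, by the same count on the reduced clause set, 0 assignments work.
Total: 1 + 0 = 1.

1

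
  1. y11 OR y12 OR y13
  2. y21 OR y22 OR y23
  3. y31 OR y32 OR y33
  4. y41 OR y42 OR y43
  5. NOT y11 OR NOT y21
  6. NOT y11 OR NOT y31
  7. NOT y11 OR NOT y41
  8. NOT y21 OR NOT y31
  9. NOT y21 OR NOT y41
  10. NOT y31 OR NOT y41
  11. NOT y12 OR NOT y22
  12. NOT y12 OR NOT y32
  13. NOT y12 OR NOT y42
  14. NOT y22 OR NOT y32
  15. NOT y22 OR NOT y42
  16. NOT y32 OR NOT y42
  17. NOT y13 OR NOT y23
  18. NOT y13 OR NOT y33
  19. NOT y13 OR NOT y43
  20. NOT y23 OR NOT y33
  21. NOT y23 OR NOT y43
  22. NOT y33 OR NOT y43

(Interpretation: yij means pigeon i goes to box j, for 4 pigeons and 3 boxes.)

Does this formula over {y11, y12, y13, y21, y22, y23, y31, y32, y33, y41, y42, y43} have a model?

No, unsatisfiable

Suppose y11 = false.
Suppose y12 = true.
The clause (NOT y22) is unit, so y22 = false.
The clause (NOT y32) is unit, so y32 = false.
The clause (NOT y42) is unit, so y42 = false.
Suppose y21 = true.
The clause (NOT y31) is unit, so y31 = false.
The clause (y33) is unit, so y33 = true.
The clause (NOT y41) is unit, so y41 = false.
The clause (y43) is unit, so y43 = true.
But (NOT y43) is also a unit clause — contradiction.
So y21 must be the other value — set y21 = false.
The clause (y23) is unit, so y23 = true.
The clause (NOT y13) is unit, so y13 = false.
The clause (NOT y33) is unit, so y33 = false.
The clause (y31) is unit, so y31 = true.
The clause (NOT y41) is unit, so y41 = false.
The clause (y43) is unit, so y43 = true.
But (NOT y43) is also a unit clause — contradiction.
Both values of y21 lead to a conflict.
So y12 must be the other value — set y12 = false.
The clause (y13) is unit, so y13 = true.
The clause (NOT y23) is unit, so y23 = false.
The clause (NOT y33) is unit, so y33 = false.
The clause (NOT y43) is unit, so y43 = false.
Suppose y21 = true.
The clause (NOT y31) is unit, so y31 = false.
The clause (y32) is unit, so y32 = true.
The clause (NOT y41) is unit, so y41 = false.
The clause (y42) is unit, so y42 = true.
But (NOT y42) is also a unit clause — contradiction.
So y21 must be the other value — set y21 = false.
The clause (y22) is unit, so y22 = true.
The clause (NOT y32) is unit, so y32 = false.
The clause (y31) is unit, so y31 = true.
The clause (NOT y41) is unit, so y41 = false.
The clause (y42) is unit, so y42 = true.
But (NOT y42) is also a unit clause — contradiction.
Both values of y21 lead to a conflict.
Both values of y12 lead to a conflict.
So y11 must be the other value — set y11 = true.
The clause (NOT y21) is unit, so y21 = false.
The clause (NOT y31) is unit, so y31 = false.
The clause (NOT y41) is unit, so y41 = false.
Suppose y22 = true.
The clause (NOT y12) is unit, so y12 = false.
The clause (NOT y32) is unit, so y32 = false.
The clause (y33) is unit, so y33 = true.
The clause (NOT y42) is unit, so y42 = false.
The clause (y43) is unit, so y43 = true.
But (NOT y43) is also a unit clause — contradiction.
So y22 must be the other value — set y22 = false.
The clause (y23) is unit, so y23 = true.
The clause (NOT y13) is unit, so y13 = false.
The clause (NOT y33) is unit, so y33 = false.
The clause (y32) is unit, so y32 = true.
The clause (NOT y12) is unit, so y12 = false.
The clause (NOT y42) is unit, so y42 = false.
The clause (y43) is unit, so y43 = true.
But (NOT y43) is also a unit clause — contradiction.
Both values of y22 lead to a conflict.
Both values of y11 lead to a conflict.
No assignment satisfies every clause.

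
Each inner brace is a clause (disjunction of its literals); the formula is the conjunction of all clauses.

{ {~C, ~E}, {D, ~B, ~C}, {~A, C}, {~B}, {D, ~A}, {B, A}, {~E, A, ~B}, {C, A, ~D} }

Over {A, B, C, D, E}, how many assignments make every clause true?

There are 2^5 = 32 truth assignments over (A, B, C, D, E).
Split on A. With A = 1, the clauses containing A are satisfied and ~A drops from the rest; 1 of the 2^4 = 16 assignments to the other variables satisfy what remains.
With A = 0, by the same count on the reduced clause set, 0 assignments work.
Total: 1 + 0 = 1.

1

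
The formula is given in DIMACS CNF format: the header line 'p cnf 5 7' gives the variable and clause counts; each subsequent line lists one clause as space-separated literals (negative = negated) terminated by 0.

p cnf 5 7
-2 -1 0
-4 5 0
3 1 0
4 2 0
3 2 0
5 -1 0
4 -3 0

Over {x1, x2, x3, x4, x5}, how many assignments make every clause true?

3

There are 2^5 = 32 truth assignments over (x1, x2, x3, x4, x5).
Split on x3. With x3 = True, the clauses containing x3 are satisfied and ¬x3 drops from the rest; 3 of the 2^4 = 16 assignments to the other variables satisfy what remains.
With x3 = False, by the same count on the reduced clause set, 0 assignments work.
(One model: x1=F, x2=F, x3=T, x4=T, x5=T.)
Total: 3 + 0 = 3.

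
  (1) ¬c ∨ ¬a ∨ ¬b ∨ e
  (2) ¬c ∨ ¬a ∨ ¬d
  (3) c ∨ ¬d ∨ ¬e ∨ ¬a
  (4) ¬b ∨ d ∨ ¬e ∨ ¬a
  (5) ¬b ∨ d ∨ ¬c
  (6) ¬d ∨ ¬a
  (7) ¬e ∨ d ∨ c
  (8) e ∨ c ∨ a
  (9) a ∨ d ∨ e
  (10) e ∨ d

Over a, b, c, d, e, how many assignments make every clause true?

8

There are 2^5 = 32 truth assignments over (a, b, c, d, e).
Split on c. With c = True, the clauses containing c are satisfied and ¬c drops from the rest; 6 of the 2^4 = 16 assignments to the other variables satisfy what remains.
With c = False, by the same count on the reduced clause set, 2 assignments work.
(One model: a=F, b=F, c=F, d=T, e=T.)
Total: 6 + 2 = 8.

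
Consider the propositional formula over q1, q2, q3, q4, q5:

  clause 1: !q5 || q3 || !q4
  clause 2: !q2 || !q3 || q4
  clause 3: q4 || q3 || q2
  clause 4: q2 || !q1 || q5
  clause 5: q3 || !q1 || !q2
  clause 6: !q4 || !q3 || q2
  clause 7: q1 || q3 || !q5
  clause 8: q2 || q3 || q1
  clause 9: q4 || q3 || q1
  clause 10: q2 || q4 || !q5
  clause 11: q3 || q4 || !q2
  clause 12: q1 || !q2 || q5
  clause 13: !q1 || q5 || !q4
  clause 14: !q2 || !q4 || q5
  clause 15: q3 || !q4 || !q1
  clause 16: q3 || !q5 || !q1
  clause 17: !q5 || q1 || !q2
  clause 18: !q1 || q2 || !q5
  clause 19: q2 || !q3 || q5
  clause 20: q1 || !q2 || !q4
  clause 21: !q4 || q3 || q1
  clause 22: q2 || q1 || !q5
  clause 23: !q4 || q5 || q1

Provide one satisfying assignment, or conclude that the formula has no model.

Suppose q5 = true.
Suppose q3 = true.
Suppose q2 = true.
The clause (q4) is unit, so q4 = true.
The clause (q1) is unit, so q1 = true.
Every clause now holds.

q1 ↦ true, q2 ↦ true, q3 ↦ true, q4 ↦ true, q5 ↦ true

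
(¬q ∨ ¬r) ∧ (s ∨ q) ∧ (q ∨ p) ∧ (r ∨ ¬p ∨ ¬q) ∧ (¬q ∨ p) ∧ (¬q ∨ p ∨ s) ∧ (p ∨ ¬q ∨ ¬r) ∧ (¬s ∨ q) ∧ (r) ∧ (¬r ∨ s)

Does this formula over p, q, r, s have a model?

Unsatisfiable

(r) alone gives r = True.
(¬q) alone gives q = False.
(s) alone gives s = True.
But (¬s) is also a unit clause — contradiction.
No assignment satisfies every clause.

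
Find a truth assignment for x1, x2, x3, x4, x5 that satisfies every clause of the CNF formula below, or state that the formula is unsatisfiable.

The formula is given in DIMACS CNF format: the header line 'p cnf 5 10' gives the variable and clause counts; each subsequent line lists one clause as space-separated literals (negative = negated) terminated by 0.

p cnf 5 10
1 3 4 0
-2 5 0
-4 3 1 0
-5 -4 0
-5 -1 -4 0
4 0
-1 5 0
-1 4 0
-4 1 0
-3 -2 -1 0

Unit clause (x4) forces x4 = True.
Unit clause (¬x5) forces x5 = False.
Unit clause (¬x2) forces x2 = False.
Unit clause (¬x1) forces x1 = False.
Now (x1) is unsatisfied and unit — conflict.

UNSATISFIABLE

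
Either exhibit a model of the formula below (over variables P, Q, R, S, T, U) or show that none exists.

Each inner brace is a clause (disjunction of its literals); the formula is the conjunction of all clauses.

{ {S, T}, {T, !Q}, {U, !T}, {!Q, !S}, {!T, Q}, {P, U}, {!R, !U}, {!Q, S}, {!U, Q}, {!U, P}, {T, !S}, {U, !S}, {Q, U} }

UNSATISFIABLE

Try S = true.
From the singleton clause (!Q), Q = false.
From the singleton clause (!T), T = false.
That conflicts with the unit clause (T).
Backtrack on S: now try S = false.
From the singleton clause (T), T = true.
From the singleton clause (U), U = true.
From the singleton clause (Q), Q = true.
That conflicts with the unit clause (!Q).
Neither S = true nor S = false works.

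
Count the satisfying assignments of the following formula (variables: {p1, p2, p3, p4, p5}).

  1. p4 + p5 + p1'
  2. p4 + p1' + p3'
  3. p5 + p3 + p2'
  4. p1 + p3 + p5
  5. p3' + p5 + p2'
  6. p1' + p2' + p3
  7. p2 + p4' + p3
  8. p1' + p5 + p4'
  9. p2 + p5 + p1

There are 2^5 = 32 truth assignments over (p1, p2, p3, p4, p5).
Split on p1. With p1 = 1, the clauses containing p1 are satisfied and p1' drops from the rest; 3 of the 2^4 = 16 assignments to the other variables satisfy what remains.
With p1 = 0, by the same count on the reduced clause set, 7 assignments work.
(One model: p1=F, p2=F, p3=F, p4=F, p5=T.)
Total: 3 + 7 = 10.

10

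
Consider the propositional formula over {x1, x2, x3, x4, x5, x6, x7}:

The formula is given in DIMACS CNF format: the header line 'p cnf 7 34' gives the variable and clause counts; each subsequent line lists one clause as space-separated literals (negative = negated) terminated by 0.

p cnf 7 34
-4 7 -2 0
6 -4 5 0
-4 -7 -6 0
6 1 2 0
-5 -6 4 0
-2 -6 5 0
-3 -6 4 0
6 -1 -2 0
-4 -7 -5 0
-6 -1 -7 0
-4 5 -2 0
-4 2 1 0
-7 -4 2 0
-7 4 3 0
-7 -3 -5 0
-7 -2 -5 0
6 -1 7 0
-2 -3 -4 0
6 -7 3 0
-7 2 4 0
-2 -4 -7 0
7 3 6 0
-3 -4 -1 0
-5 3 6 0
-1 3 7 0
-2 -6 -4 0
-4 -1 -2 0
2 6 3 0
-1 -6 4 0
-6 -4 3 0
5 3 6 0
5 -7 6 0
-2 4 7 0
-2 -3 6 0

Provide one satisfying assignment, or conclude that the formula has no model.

x1 ↦ False,  x2 ↦ False,  x3 ↦ False,  x4 ↦ False,  x5 ↦ False,  x6 ↦ True,  x7 ↦ False

Branch on x4: set x4 = False.
Branch on x5: set x5 = False.
Branch on x2: set x2 = False.
(¬x7) alone gives x7 = False.
Branch on x6: set x6 = True.
(¬x3) alone gives x3 = False.
(¬x1) alone gives x1 = False.
All clauses are satisfied.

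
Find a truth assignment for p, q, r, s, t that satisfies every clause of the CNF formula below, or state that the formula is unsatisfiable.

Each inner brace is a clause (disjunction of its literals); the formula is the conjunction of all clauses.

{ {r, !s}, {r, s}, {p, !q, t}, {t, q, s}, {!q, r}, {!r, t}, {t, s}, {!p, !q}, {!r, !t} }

Try r = true.
The clause (t) is unit, so t = true.
But (!t) is also a unit clause — contradiction.
Backtrack on r: now try r = false.
The clause (!s) is unit, so s = false.
But (s) is also a unit clause — contradiction.
Both values of r lead to a conflict.

UNSATISFIABLE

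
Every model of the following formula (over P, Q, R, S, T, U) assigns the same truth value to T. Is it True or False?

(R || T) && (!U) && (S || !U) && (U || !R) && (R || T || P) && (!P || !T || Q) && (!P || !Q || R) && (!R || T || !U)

True

Suppose T = false.
From the singleton clause (R), R = true.
From the singleton clause (!U), U = false.
But (U) is also a unit clause — contradiction.
So every satisfying assignment has T = True.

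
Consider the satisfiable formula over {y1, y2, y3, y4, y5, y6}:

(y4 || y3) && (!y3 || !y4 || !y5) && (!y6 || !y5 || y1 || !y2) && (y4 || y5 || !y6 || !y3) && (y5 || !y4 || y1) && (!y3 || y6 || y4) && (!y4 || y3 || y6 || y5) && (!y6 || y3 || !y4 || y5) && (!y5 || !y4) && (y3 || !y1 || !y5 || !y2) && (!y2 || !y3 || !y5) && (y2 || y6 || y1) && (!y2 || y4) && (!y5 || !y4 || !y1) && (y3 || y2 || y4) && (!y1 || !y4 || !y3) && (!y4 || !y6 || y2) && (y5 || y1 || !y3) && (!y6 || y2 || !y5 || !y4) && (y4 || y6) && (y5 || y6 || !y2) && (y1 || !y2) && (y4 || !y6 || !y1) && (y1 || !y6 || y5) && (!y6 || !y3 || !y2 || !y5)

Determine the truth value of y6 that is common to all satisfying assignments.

Suppose y6 = false.
The clause (y4) is unit, so y4 = true.
The clause (!y5) is unit, so y5 = false.
The clause (y1) is unit, so y1 = true.
The clause (y3) is unit, so y3 = true.
That conflicts with the unit clause (!y3).
So every satisfying assignment has y6 = True.

True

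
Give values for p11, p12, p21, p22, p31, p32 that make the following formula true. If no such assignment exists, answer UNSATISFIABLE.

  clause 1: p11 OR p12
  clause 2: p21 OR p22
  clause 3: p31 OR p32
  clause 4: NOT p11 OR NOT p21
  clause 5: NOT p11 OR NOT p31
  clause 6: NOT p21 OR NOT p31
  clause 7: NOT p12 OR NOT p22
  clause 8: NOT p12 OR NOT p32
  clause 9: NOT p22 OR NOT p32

UNSATISFIABLE

Branch on p11: set p11 = true.
Unit clause (NOT p21) forces p21 = false.
Unit clause (p22) forces p22 = true.
Unit clause (NOT p31) forces p31 = false.
Unit clause (p32) forces p32 = true.
But (NOT p32) is also a unit clause — contradiction.
Undo p11 and try p11 = false.
Unit clause (p12) forces p12 = true.
Unit clause (NOT p22) forces p22 = false.
Unit clause (p21) forces p21 = true.
Unit clause (NOT p31) forces p31 = false.
Unit clause (p32) forces p32 = true.
But (NOT p32) is also a unit clause — contradiction.
Either choice for p11 ends in contradiction.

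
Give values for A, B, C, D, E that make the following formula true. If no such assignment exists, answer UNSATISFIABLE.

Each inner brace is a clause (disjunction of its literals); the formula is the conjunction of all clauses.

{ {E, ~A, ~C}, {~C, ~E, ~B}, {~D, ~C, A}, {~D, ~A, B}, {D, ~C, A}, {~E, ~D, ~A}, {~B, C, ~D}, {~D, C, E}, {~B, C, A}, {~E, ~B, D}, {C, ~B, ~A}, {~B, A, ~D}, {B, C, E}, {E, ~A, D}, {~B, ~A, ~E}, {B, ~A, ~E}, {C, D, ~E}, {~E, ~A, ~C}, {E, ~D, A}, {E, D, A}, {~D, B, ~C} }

Try E = 1.
Try C = 0.
Unit clause (D) forces D = 1.
Unit clause (~A) forces A = 0.
Unit clause (~B) forces B = 0.
This assignment satisfies each clause.

A: 0,  B: 0,  C: 0,  D: 1,  E: 1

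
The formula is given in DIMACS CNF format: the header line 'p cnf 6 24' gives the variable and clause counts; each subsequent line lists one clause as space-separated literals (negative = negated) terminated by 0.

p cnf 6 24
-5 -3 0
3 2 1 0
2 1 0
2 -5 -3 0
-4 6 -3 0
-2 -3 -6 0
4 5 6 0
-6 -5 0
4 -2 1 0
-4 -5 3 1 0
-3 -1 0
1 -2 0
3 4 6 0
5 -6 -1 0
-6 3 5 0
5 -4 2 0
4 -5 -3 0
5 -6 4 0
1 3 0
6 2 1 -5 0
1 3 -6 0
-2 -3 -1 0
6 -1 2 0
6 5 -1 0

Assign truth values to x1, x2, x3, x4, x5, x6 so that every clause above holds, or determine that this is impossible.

x1 ↦ True,  x2 ↦ True,  x3 ↦ False,  x4 ↦ True,  x5 ↦ True,  x6 ↦ False

Branch on x5: set x5 = True.
The clause (¬x3) is unit, so x3 = False.
The clause (¬x6) is unit, so x6 = False.
The clause (x4) is unit, so x4 = True.
The clause (x1) is unit, so x1 = True.
The clause (x2) is unit, so x2 = True.
Every clause now holds.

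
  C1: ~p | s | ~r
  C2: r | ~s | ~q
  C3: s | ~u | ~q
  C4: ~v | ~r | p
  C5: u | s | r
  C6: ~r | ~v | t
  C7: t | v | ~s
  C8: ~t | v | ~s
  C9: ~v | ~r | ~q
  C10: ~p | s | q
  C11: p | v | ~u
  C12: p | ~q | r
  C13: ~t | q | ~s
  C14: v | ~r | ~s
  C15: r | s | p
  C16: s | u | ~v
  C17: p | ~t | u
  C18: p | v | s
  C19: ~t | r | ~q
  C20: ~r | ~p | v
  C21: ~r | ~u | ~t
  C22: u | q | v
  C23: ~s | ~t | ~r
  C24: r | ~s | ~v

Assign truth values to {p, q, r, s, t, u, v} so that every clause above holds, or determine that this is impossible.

Suppose p = 0.
Suppose v = 0.
From the singleton clause (~u), u = 0.
From the singleton clause (~t), t = 0.
From the singleton clause (~s), s = 0.
But (s) is also a unit clause — contradiction.
So v must be the other value — set v = 1.
From the singleton clause (~r), r = 0.
From the singleton clause (~q), q = 0.
From the singleton clause (s), s = 1.
But (~s) is also a unit clause — contradiction.
Both values of v lead to a conflict.
So p must be the other value — set p = 1.
Suppose s = 1.
Suppose r = 1.
From the singleton clause (v), v = 1.
From the singleton clause (t), t = 1.
But (~t) is also a unit clause — contradiction.
So r must be the other value — set r = 0.
From the singleton clause (~q), q = 0.
From the singleton clause (~t), t = 0.
From the singleton clause (v), v = 1.
But (~v) is also a unit clause — contradiction.
Both values of r lead to a conflict.
So s must be the other value — set s = 0.
From the singleton clause (~r), r = 0.
From the singleton clause (u), u = 1.
From the singleton clause (~q), q = 0.
But (q) is also a unit clause — contradiction.
Both values of s lead to a conflict.
Both values of p lead to a conflict.

UNSATISFIABLE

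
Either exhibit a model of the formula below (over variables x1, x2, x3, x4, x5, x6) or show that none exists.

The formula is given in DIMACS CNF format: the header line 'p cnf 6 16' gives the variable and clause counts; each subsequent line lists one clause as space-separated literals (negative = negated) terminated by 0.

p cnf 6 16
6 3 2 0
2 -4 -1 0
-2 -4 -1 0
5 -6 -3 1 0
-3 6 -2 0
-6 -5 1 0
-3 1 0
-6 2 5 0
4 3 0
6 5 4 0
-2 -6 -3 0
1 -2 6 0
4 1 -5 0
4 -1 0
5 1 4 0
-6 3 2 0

Branch on x3: set x3 = False.
The clause (x4) is unit, so x4 = True.
Branch on x6: set x6 = True.
The clause (x2) is unit, so x2 = True.
The clause (¬x1) is unit, so x1 = False.
The clause (¬x5) is unit, so x5 = False.
All clauses are satisfied.

x1: False; x2: True; x3: False; x4: True; x5: False; x6: True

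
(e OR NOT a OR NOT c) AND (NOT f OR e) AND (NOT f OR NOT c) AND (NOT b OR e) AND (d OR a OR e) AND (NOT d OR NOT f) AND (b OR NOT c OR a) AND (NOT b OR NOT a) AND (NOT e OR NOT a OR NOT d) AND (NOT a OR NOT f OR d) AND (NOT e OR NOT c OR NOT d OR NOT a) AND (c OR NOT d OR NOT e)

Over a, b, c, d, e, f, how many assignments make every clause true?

11

There are 2^6 = 64 truth assignments over (a, b, c, d, e, f).
Split on c. With c = true, the clauses containing c are satisfied and NOT c drops from the rest; 3 of the 2^5 = 32 assignments to the other variables satisfy what remains.
With c = false, by the same count on the reduced clause set, 8 assignments work.
(One model: a=F, b=F, c=F, d=F, e=T, f=F.)
Total: 3 + 8 = 11.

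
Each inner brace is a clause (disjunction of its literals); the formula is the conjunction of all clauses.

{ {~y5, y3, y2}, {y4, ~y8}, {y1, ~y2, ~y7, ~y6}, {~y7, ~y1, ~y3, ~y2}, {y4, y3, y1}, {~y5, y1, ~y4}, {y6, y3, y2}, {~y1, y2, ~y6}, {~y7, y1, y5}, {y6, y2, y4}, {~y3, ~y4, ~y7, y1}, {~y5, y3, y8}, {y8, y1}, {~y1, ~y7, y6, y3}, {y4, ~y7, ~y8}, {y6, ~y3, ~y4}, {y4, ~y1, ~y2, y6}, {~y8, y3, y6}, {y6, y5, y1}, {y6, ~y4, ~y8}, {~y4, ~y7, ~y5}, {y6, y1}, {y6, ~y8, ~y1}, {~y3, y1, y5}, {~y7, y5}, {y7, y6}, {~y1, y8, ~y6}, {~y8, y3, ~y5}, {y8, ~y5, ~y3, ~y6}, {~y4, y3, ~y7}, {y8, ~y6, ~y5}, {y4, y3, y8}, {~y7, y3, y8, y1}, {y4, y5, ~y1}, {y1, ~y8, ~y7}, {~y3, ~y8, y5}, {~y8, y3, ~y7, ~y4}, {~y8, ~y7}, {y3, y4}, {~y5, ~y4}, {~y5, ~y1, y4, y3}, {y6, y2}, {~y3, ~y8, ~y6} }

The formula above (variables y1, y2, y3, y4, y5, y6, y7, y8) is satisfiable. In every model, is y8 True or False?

Suppose y8 = 0.
The clause (y1) is unit, so y1 = 1.
The clause (~y6) is unit, so y6 = 0.
The clause (y7) is unit, so y7 = 1.
The clause (y3) is unit, so y3 = 1.
The clause (~y2) is unit, so y2 = 0.
But (y2) is also a unit clause — contradiction.
So every satisfying assignment has y8 = True.

True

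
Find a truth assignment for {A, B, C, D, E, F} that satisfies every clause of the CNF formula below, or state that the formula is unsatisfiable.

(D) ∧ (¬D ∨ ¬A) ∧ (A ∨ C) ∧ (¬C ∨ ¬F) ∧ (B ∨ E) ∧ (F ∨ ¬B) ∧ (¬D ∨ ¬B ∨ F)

A=False; B=False; C=True; D=True; E=True; F=False

The clause (D) is unit, so D = True.
The clause (¬A) is unit, so A = False.
The clause (C) is unit, so C = True.
The clause (¬F) is unit, so F = False.
The clause (¬B) is unit, so B = False.
The clause (E) is unit, so E = True.
This assignment satisfies each clause.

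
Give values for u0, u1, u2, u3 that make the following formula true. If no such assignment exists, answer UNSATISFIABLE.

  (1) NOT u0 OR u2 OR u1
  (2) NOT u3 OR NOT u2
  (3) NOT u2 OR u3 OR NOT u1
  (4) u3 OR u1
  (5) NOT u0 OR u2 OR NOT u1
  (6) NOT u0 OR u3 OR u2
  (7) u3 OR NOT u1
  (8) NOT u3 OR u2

Suppose u3 = false.
(u1) alone gives u1 = true.
Now (NOT u1) is unsatisfied and unit — conflict.
That branch fails; take u3 = true instead.
(NOT u2) alone gives u2 = false.
Now (u2) is unsatisfied and unit — conflict.
Neither u3 = true nor u3 = false works.

UNSATISFIABLE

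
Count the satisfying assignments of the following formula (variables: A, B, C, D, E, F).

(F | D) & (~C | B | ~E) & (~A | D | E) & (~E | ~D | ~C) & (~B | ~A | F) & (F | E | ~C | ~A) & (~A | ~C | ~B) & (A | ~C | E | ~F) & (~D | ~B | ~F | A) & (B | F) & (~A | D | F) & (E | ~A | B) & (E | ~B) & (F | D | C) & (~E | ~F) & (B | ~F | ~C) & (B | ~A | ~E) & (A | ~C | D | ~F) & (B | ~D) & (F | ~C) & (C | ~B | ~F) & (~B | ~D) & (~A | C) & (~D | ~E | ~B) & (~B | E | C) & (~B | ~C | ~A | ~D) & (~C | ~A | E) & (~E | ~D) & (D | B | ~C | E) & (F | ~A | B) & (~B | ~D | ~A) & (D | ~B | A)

1

There are 2^6 = 64 truth assignments over (A, B, C, D, E, F).
Split on C. With C = 1, the clauses containing C are satisfied and ~C drops from the rest; 0 of the 2^5 = 32 assignments to the other variables satisfy what remains.
With C = 0, by the same count on the reduced clause set, 1 assignment works.
Total: 0 + 1 = 1.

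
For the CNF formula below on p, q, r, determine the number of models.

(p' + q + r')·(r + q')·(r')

There are 2^3 = 8 truth assignments over (p, q, r).
Split on q. With q = 1, the clauses containing q are satisfied and q' drops from the rest; 0 of the 2^2 = 4 assignments to the other variables satisfy what remains.
With q = 0, by the same count on the reduced clause set, 2 assignments work.
(One model: p=F, q=F, r=F.)
Total: 0 + 2 = 2.

2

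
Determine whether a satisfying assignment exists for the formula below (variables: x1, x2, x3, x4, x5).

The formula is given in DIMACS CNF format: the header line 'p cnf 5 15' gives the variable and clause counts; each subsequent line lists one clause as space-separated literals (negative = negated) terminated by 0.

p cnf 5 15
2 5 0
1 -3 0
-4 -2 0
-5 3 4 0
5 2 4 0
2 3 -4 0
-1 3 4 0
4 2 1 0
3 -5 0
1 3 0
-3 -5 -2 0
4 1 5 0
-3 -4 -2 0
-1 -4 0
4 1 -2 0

Try x2 = True.
(¬x4) alone gives x4 = False.
(x1) alone gives x1 = True.
(x3) alone gives x3 = True.
(¬x5) alone gives x5 = False.
All clauses are satisfied.
A satisfying assignment: x1=True, x2=True, x3=True, x4=False, x5=False.

Yes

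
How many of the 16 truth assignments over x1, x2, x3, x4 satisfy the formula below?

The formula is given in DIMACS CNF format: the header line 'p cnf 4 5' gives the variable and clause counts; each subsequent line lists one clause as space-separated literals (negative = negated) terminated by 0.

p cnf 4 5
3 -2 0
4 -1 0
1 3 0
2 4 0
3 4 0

6

There are 2^4 = 16 truth assignments over (x1, x2, x3, x4).
Check each against the 5 clauses (columns in the order x1, x2, x3, x4):
  F F F F  ✗ fails (x1 ∨ x3)
  F F F T  ✗ fails (x1 ∨ x3)
  F F T F  ✗ fails (x2 ∨ x4)
  F F T T  ✓ satisfies all
  F T F F  ✗ fails (x3 ∨ ¬x2)
  F T F T  ✗ fails (x3 ∨ ¬x2)
  F T T F  ✓ satisfies all
  F T T T  ✓ satisfies all
  T F F F  ✗ fails (x4 ∨ ¬x1)
  T F F T  ✓ satisfies all
  T F T F  ✗ fails (x4 ∨ ¬x1)
  T F T T  ✓ satisfies all
  T T F F  ✗ fails (x3 ∨ ¬x2)
  T T F T  ✗ fails (x3 ∨ ¬x2)
  T T T F  ✗ fails (x4 ∨ ¬x1)
  T T T T  ✓ satisfies all
6 of the 16 rows are models.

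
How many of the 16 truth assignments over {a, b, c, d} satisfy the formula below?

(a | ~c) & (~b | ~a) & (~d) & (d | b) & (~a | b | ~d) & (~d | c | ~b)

1

There are 2^4 = 16 truth assignments over (a, b, c, d).
Split on a. With a = 1, the clauses containing a are satisfied and ~a drops from the rest; 0 of the 2^3 = 8 assignments to the other variables satisfy what remains.
With a = 0, by the same count on the reduced clause set, 1 assignment works.
Total: 0 + 1 = 1.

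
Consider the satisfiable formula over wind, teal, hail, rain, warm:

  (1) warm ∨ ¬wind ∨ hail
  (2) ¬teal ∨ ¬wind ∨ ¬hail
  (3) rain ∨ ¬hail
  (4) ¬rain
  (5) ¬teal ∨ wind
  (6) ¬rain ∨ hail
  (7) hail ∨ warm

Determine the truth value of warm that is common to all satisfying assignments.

True

Suppose warm = False.
The clause (¬rain) is unit, so rain = False.
The clause (¬hail) is unit, so hail = False.
Now (hail) is unsatisfied and unit — conflict.
So every satisfying assignment has warm = True.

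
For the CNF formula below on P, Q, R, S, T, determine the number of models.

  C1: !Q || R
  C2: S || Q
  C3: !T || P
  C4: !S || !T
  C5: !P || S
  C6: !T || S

7

There are 2^5 = 32 truth assignments over (P, Q, R, S, T).
Split on R. With R = true, the clauses containing R are satisfied and !R drops from the rest; 5 of the 2^4 = 16 assignments to the other variables satisfy what remains.
With R = false, by the same count on the reduced clause set, 2 assignments work.
(One model: P=F, Q=F, R=F, S=T, T=F.)
Total: 5 + 2 = 7.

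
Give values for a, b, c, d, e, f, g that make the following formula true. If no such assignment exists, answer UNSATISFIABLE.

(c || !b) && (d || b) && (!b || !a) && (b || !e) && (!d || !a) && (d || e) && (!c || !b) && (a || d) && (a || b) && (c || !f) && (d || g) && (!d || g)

Case c = true:
(!b) alone gives b = false.
(d) alone gives d = true.
(!e) alone gives e = false.
(!a) alone gives a = false.
Now (a) is unsatisfied and unit — conflict.
Backtrack on c: now try c = false.
(!b) alone gives b = false.
(d) alone gives d = true.
(!e) alone gives e = false.
(!a) alone gives a = false.
Now (a) is unsatisfied and unit — conflict.
Both values of c lead to a conflict.

UNSATISFIABLE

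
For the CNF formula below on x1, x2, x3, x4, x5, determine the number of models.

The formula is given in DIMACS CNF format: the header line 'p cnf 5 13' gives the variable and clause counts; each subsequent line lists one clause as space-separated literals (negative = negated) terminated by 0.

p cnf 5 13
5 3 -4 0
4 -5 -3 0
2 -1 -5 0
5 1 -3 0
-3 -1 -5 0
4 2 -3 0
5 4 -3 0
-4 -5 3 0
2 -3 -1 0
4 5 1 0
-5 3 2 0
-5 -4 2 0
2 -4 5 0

There are 2^5 = 32 truth assignments over (x1, x2, x3, x4, x5).
Split on x1. With x1 = True, the clauses containing x1 are satisfied and ¬x1 drops from the rest; 4 of the 2^4 = 16 assignments to the other variables satisfy what remains.
With x1 = False, by the same count on the reduced clause set, 2 assignments work.
(One model: x1=F, x2=T, x3=F, x4=F, x5=T.)
Total: 4 + 2 = 6.

6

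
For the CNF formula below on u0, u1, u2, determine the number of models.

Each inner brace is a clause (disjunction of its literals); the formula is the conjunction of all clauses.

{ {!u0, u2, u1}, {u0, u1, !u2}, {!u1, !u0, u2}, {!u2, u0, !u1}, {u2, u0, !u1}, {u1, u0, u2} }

There are 2^3 = 8 truth assignments over (u0, u1, u2).
Check each against the 6 clauses (columns in the order u0, u1, u2):
  F F F  ✗ fails (u1 || u0 || u2)
  F F T  ✗ fails (u0 || u1 || !u2)
  F T F  ✗ fails (u2 || u0 || !u1)
  F T T  ✗ fails (!u2 || u0 || !u1)
  T F F  ✗ fails (!u0 || u2 || u1)
  T F T  ✓ satisfies all
  T T F  ✗ fails (!u1 || !u0 || u2)
  T T T  ✓ satisfies all
2 of the 8 rows are models.

2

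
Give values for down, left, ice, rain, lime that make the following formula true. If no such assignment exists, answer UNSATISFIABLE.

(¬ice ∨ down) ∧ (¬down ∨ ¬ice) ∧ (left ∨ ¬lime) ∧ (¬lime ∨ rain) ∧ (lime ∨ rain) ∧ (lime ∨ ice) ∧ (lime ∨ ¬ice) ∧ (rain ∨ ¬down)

Suppose ice = False.
The clause (lime) is unit, so lime = True.
The clause (left) is unit, so left = True.
The clause (rain) is unit, so rain = True.
Every clause is now satisfied; down is unconstrained.

down: True,  left: True,  ice: False,  rain: True,  lime: True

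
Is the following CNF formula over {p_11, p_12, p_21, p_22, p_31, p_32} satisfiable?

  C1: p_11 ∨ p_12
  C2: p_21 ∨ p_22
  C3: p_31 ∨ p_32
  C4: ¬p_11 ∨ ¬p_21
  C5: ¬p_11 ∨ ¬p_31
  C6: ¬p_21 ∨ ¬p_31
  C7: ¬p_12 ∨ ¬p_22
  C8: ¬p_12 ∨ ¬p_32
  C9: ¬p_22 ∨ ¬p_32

Unsatisfiable

Try p_11 = True.
The clause (¬p_21) is unit, so p_21 = False.
The clause (p_22) is unit, so p_22 = True.
The clause (¬p_31) is unit, so p_31 = False.
The clause (p_32) is unit, so p_32 = True.
That conflicts with the unit clause (¬p_32).
That branch fails; take p_11 = False instead.
The clause (p_12) is unit, so p_12 = True.
The clause (¬p_22) is unit, so p_22 = False.
The clause (p_21) is unit, so p_21 = True.
The clause (¬p_31) is unit, so p_31 = False.
The clause (p_32) is unit, so p_32 = True.
That conflicts with the unit clause (¬p_32).
Either choice for p_11 ends in contradiction.
No assignment satisfies every clause.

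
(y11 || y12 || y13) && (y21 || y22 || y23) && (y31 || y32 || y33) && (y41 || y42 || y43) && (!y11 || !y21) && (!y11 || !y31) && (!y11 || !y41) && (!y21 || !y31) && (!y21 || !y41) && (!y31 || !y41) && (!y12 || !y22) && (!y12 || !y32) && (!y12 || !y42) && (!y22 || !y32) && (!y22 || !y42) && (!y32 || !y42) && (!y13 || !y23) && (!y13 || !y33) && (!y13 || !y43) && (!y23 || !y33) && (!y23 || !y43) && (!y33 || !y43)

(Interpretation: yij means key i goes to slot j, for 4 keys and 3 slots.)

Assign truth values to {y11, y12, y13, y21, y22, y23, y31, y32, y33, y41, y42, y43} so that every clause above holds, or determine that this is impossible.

UNSATISFIABLE

Branch on y11: set y11 = false.
Branch on y12: set y12 = true.
The clause (!y22) is unit, so y22 = false.
The clause (!y32) is unit, so y32 = false.
The clause (!y42) is unit, so y42 = false.
Branch on y21: set y21 = true.
The clause (!y31) is unit, so y31 = false.
The clause (y33) is unit, so y33 = true.
The clause (!y41) is unit, so y41 = false.
The clause (y43) is unit, so y43 = true.
That conflicts with the unit clause (!y43).
Backtrack on y21: now try y21 = false.
The clause (y23) is unit, so y23 = true.
The clause (!y13) is unit, so y13 = false.
The clause (!y33) is unit, so y33 = false.
The clause (y31) is unit, so y31 = true.
The clause (!y41) is unit, so y41 = false.
The clause (y43) is unit, so y43 = true.
That conflicts with the unit clause (!y43).
Neither y21 = true nor y21 = false works.
Backtrack on y12: now try y12 = false.
The clause (y13) is unit, so y13 = true.
The clause (!y23) is unit, so y23 = false.
The clause (!y33) is unit, so y33 = false.
The clause (!y43) is unit, so y43 = false.
Branch on y21: set y21 = true.
The clause (!y31) is unit, so y31 = false.
The clause (y32) is unit, so y32 = true.
The clause (!y41) is unit, so y41 = false.
The clause (y42) is unit, so y42 = true.
That conflicts with the unit clause (!y42).
Backtrack on y21: now try y21 = false.
The clause (y22) is unit, so y22 = true.
The clause (!y32) is unit, so y32 = false.
The clause (y31) is unit, so y31 = true.
The clause (!y41) is unit, so y41 = false.
The clause (y42) is unit, so y42 = true.
That conflicts with the unit clause (!y42).
Neither y21 = true nor y21 = false works.
Neither y12 = true nor y12 = false works.
Backtrack on y11: now try y11 = true.
The clause (!y21) is unit, so y21 = false.
The clause (!y31) is unit, so y31 = false.
The clause (!y41) is unit, so y41 = false.
Branch on y22: set y22 = true.
The clause (!y12) is unit, so y12 = false.
The clause (!y32) is unit, so y32 = false.
The clause (y33) is unit, so y33 = true.
The clause (!y42) is unit, so y42 = false.
The clause (y43) is unit, so y43 = true.
That conflicts with the unit clause (!y43).
Backtrack on y22: now try y22 = false.
The clause (y23) is unit, so y23 = true.
The clause (!y13) is unit, so y13 = false.
The clause (!y33) is unit, so y33 = false.
The clause (y32) is unit, so y32 = true.
The clause (!y12) is unit, so y12 = false.
The clause (!y42) is unit, so y42 = false.
The clause (y43) is unit, so y43 = true.
That conflicts with the unit clause (!y43).
Neither y22 = true nor y22 = false works.
Neither y11 = true nor y11 = false works.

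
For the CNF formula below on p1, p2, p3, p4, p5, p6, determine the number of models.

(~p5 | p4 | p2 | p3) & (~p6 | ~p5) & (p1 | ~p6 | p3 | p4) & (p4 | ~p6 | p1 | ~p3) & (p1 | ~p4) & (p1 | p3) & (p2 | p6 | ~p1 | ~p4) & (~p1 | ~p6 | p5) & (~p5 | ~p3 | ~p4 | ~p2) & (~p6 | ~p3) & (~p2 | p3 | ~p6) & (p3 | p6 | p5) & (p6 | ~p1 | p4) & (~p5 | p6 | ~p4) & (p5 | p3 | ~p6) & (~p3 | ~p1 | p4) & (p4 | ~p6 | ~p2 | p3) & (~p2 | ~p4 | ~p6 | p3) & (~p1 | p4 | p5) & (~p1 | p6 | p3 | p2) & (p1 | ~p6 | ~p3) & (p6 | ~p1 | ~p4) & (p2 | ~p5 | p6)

3

There are 2^6 = 64 truth assignments over (p1, p2, p3, p4, p5, p6).
Split on p1. With p1 = 1, the clauses containing p1 are satisfied and ~p1 drops from the rest; 0 of the 2^5 = 32 assignments to the other variables satisfy what remains.
With p1 = 0, by the same count on the reduced clause set, 3 assignments work.
(One model: p1=F, p2=F, p3=T, p4=F, p5=F, p6=F.)
Total: 0 + 3 = 3.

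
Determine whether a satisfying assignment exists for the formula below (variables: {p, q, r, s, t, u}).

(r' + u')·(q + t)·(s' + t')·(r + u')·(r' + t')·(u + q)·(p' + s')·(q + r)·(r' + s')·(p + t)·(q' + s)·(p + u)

No

Branch on r: set r = 0.
From the singleton clause (u'), u = 0.
From the singleton clause (q), q = 1.
From the singleton clause (s), s = 1.
From the singleton clause (t'), t = 0.
From the singleton clause (p'), p = 0.
Now (p) is unsatisfied and unit — conflict.
So r must be the other value — set r = 1.
From the singleton clause (u'), u = 0.
From the singleton clause (t'), t = 0.
From the singleton clause (q), q = 1.
From the singleton clause (s'), s = 0.
Now (s) is unsatisfied and unit — conflict.
Either choice for r ends in contradiction.
No assignment satisfies every clause.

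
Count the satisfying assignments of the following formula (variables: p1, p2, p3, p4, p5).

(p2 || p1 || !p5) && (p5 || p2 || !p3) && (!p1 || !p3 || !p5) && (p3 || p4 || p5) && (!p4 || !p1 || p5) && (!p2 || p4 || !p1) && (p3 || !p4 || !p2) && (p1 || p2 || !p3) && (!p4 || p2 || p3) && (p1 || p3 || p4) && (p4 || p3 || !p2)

5

There are 2^5 = 32 truth assignments over (p1, p2, p3, p4, p5).
Split on p5. With p5 = true, the clauses containing p5 are satisfied and !p5 drops from the rest; 3 of the 2^4 = 16 assignments to the other variables satisfy what remains.
With p5 = false, by the same count on the reduced clause set, 2 assignments work.
(One model: p1=F, p2=T, p3=T, p4=F, p5=F.)
Total: 3 + 2 = 5.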